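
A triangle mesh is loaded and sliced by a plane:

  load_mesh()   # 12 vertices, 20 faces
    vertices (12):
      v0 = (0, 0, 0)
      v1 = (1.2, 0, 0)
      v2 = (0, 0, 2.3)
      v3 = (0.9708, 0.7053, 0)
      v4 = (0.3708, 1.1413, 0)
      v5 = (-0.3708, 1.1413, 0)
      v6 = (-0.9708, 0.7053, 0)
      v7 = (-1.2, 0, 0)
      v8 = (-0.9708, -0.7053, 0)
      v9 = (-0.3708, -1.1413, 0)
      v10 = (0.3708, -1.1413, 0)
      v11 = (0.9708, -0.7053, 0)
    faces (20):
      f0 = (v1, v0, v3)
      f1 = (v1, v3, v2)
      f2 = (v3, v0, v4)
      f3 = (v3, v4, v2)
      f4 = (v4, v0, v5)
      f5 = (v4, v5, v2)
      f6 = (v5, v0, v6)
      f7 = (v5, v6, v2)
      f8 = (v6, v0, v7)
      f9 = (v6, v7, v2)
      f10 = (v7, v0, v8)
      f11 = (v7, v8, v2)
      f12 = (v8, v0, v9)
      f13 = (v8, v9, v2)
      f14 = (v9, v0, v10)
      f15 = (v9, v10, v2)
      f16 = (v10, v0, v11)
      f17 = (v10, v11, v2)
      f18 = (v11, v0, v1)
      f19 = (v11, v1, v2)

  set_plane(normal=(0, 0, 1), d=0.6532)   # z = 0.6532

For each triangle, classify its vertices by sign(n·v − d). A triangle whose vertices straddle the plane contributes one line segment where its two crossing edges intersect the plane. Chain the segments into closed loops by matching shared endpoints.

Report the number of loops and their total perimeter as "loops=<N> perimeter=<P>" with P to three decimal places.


Straddling triangles (10 of 20):
  (v1,v3,v2) [--+] → (0.695093, 0.504995, 0.6532)–(0.8592, 0, 0.6532)  len=0.5310
  (v3,v4,v2) [--+] → (0.265493, 0.817171, 0.6532)–(0.695093, 0.504995, 0.6532)  len=0.5310
  (v4,v5,v2) [--+] → (-0.265493, 0.817171, 0.6532)–(0.265493, 0.817171, 0.6532)  len=0.5310
  (v5,v6,v2) [--+] → (-0.695093, 0.504995, 0.6532)–(-0.265493, 0.817171, 0.6532)  len=0.5310
  (v6,v7,v2) [--+] → (-0.8592, 0, 0.6532)–(-0.695093, 0.504995, 0.6532)  len=0.5310
  (v7,v8,v2) [--+] → (-0.695093, -0.504995, 0.6532)–(-0.8592, 0, 0.6532)  len=0.5310
  (v8,v9,v2) [--+] → (-0.265493, -0.817171, 0.6532)–(-0.695093, -0.504995, 0.6532)  len=0.5310
  (v9,v10,v2) [--+] → (0.265493, -0.817171, 0.6532)–(-0.265493, -0.817171, 0.6532)  len=0.5310
  (v10,v11,v2) [--+] → (0.695093, -0.504995, 0.6532)–(0.265493, -0.817171, 0.6532)  len=0.5310
  (v11,v1,v2) [--+] → (0.8592, 0, 0.6532)–(0.695093, -0.504995, 0.6532)  len=0.5310

Chained into 1 loop(s):
  loop 1: 10 segments, perimeter = 5.3101
Total perimeter = 5.310

loops=1 perimeter=5.310


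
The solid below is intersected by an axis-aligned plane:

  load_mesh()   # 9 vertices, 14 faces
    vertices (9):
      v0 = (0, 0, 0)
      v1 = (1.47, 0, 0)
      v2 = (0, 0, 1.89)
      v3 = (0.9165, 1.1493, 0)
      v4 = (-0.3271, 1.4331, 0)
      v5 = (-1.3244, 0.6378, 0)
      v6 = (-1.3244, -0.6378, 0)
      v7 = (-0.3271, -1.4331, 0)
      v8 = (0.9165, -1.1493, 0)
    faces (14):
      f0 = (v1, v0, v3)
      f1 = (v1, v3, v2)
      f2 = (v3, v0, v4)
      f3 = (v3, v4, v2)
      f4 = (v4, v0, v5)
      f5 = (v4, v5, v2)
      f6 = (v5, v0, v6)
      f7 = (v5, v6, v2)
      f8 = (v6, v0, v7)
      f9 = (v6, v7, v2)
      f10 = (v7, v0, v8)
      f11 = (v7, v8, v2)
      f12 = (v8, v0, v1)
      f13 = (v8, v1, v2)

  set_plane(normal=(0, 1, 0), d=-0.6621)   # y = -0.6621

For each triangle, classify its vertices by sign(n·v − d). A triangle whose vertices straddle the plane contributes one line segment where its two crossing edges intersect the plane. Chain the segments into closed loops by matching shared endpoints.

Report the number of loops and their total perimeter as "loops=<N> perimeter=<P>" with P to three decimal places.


Straddling triangles (6 of 14):
  (v6,v0,v7) [++-] → (-0.151122, -0.6621, 0)–(-1.29393, -0.6621, 0)  len=1.1428
  (v6,v7,v2) [+-+] → (-1.29393, -0.6621, 0)–(-0.151122, -0.6621, 1.01681)  len=1.5297
  (v7,v0,v8) [-+-] → (-0.151122, -0.6621, 0)–(0.527986, -0.6621, 0)  len=0.6791
  (v7,v8,v2) [--+] → (0.527986, -0.6621, 0.80119)–(-0.151122, -0.6621, 1.01681)  len=0.7125
  (v8,v0,v1) [-++] → (0.527986, -0.6621, 0)–(1.15113, -0.6621, 0)  len=0.6231
  (v8,v1,v2) [-++] → (1.15113, -0.6621, 0)–(0.527986, -0.6621, 0.80119)  len=1.0150

Chained into 1 loop(s):
  loop 1: 6 segments, perimeter = 5.7023
Total perimeter = 5.702

loops=1 perimeter=5.702


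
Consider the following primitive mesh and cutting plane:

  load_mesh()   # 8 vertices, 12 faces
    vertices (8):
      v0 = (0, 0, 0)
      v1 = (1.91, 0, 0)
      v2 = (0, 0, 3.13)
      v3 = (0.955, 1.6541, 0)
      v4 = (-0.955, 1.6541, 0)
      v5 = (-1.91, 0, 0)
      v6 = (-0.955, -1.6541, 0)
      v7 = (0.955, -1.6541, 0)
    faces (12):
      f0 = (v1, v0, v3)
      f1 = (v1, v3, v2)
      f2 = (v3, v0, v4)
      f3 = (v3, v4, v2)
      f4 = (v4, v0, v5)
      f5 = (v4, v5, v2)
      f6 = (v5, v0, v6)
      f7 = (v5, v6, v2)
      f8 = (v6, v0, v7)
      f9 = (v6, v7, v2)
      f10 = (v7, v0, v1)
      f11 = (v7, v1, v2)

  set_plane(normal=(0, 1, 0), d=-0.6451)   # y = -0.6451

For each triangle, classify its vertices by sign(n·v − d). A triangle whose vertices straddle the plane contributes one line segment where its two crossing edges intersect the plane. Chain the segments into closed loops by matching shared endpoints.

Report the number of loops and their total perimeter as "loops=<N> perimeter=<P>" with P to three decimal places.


loops=1 perimeter=8.293

Straddling triangles (6 of 12):
  (v5,v0,v6) [++-] → (-0.372451, -0.6451, 0)–(-1.53755, -0.6451, 0)  len=1.1651
  (v5,v6,v2) [+-+] → (-1.53755, -0.6451, 0)–(-0.372451, -0.6451, 1.9093)  len=2.2367
  (v6,v0,v7) [-+-] → (-0.372451, -0.6451, 0)–(0.372451, -0.6451, 0)  len=0.7449
  (v6,v7,v2) [--+] → (0.372451, -0.6451, 1.9093)–(-0.372451, -0.6451, 1.9093)  len=0.7449
  (v7,v0,v1) [-++] → (0.372451, -0.6451, 0)–(1.53755, -0.6451, 0)  len=1.1651
  (v7,v1,v2) [-++] → (1.53755, -0.6451, 0)–(0.372451, -0.6451, 1.9093)  len=2.2367

Chained into 1 loop(s):
  loop 1: 6 segments, perimeter = 8.2934
Total perimeter = 8.293


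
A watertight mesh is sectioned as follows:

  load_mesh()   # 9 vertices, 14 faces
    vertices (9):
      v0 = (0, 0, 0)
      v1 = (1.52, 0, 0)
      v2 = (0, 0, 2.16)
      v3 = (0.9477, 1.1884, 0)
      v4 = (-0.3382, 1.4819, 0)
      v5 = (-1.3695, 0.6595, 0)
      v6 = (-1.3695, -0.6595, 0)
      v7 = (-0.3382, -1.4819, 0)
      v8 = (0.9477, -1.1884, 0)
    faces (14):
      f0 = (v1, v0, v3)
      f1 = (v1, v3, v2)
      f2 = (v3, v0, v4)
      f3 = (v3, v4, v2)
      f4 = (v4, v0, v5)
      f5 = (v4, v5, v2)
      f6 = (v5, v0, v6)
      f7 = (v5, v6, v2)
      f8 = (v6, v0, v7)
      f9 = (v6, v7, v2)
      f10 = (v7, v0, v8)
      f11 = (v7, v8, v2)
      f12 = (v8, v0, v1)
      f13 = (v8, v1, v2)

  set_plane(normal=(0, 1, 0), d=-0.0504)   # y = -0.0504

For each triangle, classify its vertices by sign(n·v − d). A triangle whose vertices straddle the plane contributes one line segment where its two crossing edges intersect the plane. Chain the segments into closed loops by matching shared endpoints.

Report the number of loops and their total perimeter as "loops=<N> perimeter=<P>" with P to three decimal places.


Straddling triangles (8 of 14):
  (v5,v0,v6) [++-] → (-0.104659, -0.0504, 0)–(-1.3695, -0.0504, 0)  len=1.2648
  (v5,v6,v2) [+-+] → (-1.3695, -0.0504, 0)–(-0.104659, -0.0504, 1.99493)  len=2.3621
  (v6,v0,v7) [-+-] → (-0.104659, -0.0504, 0)–(-0.0115023, -0.0504, 0)  len=0.0932
  (v6,v7,v2) [--+] → (-0.0115023, -0.0504, 2.08654)–(-0.104659, -0.0504, 1.99493)  len=0.1307
  (v7,v0,v8) [-+-] → (-0.0115023, -0.0504, 0)–(0.0401919, -0.0504, 0)  len=0.0517
  (v7,v8,v2) [--+] → (0.0401919, -0.0504, 2.06839)–(-0.0115023, -0.0504, 2.08654)  len=0.0548
  (v8,v0,v1) [-++] → (0.0401919, -0.0504, 0)–(1.49573, -0.0504, 0)  len=1.4555
  (v8,v1,v2) [-++] → (1.49573, -0.0504, 0)–(0.0401919, -0.0504, 2.06839)  len=2.5292

Chained into 1 loop(s):
  loop 1: 8 segments, perimeter = 7.9420
Total perimeter = 7.942

loops=1 perimeter=7.942


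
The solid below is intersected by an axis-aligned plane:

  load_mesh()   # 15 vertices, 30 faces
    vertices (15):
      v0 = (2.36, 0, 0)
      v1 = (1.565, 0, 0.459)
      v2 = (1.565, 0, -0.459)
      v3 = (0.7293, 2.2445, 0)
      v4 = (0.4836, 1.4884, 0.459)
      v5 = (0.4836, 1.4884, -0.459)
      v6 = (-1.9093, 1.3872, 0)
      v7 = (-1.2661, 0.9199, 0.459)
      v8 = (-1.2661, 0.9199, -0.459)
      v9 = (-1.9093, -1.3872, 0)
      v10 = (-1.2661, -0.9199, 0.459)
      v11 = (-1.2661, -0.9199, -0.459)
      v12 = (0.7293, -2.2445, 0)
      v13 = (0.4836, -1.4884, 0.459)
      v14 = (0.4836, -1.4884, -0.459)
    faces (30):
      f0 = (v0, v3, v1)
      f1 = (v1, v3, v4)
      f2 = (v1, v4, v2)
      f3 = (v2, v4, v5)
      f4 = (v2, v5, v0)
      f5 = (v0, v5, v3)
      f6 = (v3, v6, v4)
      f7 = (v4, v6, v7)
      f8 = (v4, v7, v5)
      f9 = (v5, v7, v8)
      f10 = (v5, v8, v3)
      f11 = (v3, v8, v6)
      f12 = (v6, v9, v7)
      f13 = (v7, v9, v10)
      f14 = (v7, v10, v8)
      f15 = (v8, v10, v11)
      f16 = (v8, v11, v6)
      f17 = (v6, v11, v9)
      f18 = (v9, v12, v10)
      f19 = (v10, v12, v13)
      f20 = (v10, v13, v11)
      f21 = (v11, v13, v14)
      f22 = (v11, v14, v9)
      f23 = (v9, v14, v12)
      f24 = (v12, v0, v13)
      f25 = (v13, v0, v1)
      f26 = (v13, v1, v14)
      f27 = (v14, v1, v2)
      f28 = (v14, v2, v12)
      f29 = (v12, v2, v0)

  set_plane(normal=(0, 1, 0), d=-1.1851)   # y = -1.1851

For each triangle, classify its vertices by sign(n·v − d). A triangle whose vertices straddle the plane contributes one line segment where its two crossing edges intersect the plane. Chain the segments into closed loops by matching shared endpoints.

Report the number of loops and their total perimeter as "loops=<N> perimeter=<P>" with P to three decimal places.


loops=2 perimeter=6.775

Straddling triangles (14 of 30):
  (v6,v9,v7) [+-+] → (-1.9093, -1.1851, 0)–(-1.85296, -1.1851, 0.040208)  len=0.0692
  (v7,v9,v10) [+-+] → (-1.85296, -1.1851, 0.040208)–(-1.63113, -1.1851, 0.19851)  len=0.2725
  (v6,v11,v9) [++-] → (-1.63113, -1.1851, -0.19851)–(-1.9093, -1.1851, 0)  len=0.3417
  (v9,v12,v10) [--+] → (-0.866598, -1.1851, 0.367103)–(-1.63113, -1.1851, 0.19851)  len=0.7829
  (v10,v12,v13) [+--] → (-0.866598, -1.1851, 0.367103)–(-0.449881, -1.1851, 0.459)  len=0.4267
  (v10,v13,v11) [+-+] → (-0.449881, -1.1851, 0.459)–(-0.449881, -1.1851, -0.0307615)  len=0.4898
  (v11,v13,v14) [+--] → (-0.449881, -1.1851, -0.0307615)–(-0.449881, -1.1851, -0.459)  len=0.4282
  (v11,v14,v9) [+--] → (-0.449881, -1.1851, -0.459)–(-1.63113, -1.1851, -0.19851)  len=1.2096
  (v12,v0,v13) [-+-] → (1.49899, -1.1851, 0)–(0.865965, -1.1851, 0.365467)  len=0.7309
  (v13,v0,v1) [-++] → (0.865965, -1.1851, 0.365467)–(0.703963, -1.1851, 0.459)  len=0.1871
  (v13,v1,v14) [-+-] → (0.703963, -1.1851, 0.459)–(0.703963, -1.1851, -0.271934)  len=0.7309
  (v14,v1,v2) [-++] → (0.703963, -1.1851, -0.271934)–(0.703963, -1.1851, -0.459)  len=0.1871
  (v14,v2,v12) [-+-] → (0.703963, -1.1851, -0.459)–(1.12375, -1.1851, -0.216647)  len=0.4847
  (v12,v2,v0) [-++] → (1.12375, -1.1851, -0.216647)–(1.49899, -1.1851, 0)  len=0.4333

Chained into 2 loop(s):
  loop 1: 8 segments, perimeter = 4.0207
  loop 2: 6 segments, perimeter = 2.7540
Total perimeter = 6.775


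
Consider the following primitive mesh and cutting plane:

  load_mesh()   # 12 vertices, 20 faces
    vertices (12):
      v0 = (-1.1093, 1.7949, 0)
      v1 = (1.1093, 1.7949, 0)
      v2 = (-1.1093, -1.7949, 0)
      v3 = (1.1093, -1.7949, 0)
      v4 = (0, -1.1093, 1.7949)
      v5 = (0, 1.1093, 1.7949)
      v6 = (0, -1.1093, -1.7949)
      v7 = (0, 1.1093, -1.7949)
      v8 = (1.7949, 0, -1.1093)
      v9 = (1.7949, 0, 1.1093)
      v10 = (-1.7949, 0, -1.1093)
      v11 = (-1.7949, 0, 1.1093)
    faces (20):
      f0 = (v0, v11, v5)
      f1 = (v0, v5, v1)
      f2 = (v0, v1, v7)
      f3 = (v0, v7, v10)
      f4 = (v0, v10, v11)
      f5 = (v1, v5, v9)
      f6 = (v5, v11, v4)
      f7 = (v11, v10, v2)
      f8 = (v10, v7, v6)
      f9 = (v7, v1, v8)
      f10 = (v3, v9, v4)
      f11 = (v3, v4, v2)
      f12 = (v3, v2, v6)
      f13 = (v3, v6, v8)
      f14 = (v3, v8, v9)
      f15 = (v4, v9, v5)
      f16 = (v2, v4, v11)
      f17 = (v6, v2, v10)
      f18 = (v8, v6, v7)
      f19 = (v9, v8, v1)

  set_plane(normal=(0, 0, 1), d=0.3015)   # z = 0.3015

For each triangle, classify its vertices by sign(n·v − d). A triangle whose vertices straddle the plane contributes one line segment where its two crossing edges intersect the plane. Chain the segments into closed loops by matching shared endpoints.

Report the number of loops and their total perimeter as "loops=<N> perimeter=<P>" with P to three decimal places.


loops=1 perimeter=11.397

Straddling triangles (10 of 20):
  (v0,v11,v5) [-++] → (-1.29564, 1.30706, 0.3015)–(-0.922964, 1.67974, 0.3015)  len=0.5270
  (v0,v5,v1) [-+-] → (-0.922964, 1.67974, 0.3015)–(0.922964, 1.67974, 0.3015)  len=1.8459
  (v0,v10,v11) [--+] → (-1.7949, 0, 0.3015)–(-1.29564, 1.30706, 0.3015)  len=1.3992
  (v1,v5,v9) [-++] → (0.922964, 1.67974, 0.3015)–(1.29564, 1.30706, 0.3015)  len=0.5270
  (v11,v10,v2) [+--] → (-1.7949, 0, 0.3015)–(-1.29564, -1.30706, 0.3015)  len=1.3992
  (v3,v9,v4) [-++] → (1.29564, -1.30706, 0.3015)–(0.922964, -1.67974, 0.3015)  len=0.5270
  (v3,v4,v2) [-+-] → (0.922964, -1.67974, 0.3015)–(-0.922964, -1.67974, 0.3015)  len=1.8459
  (v3,v8,v9) [--+] → (1.7949, 0, 0.3015)–(1.29564, -1.30706, 0.3015)  len=1.3992
  (v2,v4,v11) [-++] → (-0.922964, -1.67974, 0.3015)–(-1.29564, -1.30706, 0.3015)  len=0.5270
  (v9,v8,v1) [+--] → (1.7949, 0, 0.3015)–(1.29564, 1.30706, 0.3015)  len=1.3992

Chained into 1 loop(s):
  loop 1: 10 segments, perimeter = 11.3967
Total perimeter = 11.397


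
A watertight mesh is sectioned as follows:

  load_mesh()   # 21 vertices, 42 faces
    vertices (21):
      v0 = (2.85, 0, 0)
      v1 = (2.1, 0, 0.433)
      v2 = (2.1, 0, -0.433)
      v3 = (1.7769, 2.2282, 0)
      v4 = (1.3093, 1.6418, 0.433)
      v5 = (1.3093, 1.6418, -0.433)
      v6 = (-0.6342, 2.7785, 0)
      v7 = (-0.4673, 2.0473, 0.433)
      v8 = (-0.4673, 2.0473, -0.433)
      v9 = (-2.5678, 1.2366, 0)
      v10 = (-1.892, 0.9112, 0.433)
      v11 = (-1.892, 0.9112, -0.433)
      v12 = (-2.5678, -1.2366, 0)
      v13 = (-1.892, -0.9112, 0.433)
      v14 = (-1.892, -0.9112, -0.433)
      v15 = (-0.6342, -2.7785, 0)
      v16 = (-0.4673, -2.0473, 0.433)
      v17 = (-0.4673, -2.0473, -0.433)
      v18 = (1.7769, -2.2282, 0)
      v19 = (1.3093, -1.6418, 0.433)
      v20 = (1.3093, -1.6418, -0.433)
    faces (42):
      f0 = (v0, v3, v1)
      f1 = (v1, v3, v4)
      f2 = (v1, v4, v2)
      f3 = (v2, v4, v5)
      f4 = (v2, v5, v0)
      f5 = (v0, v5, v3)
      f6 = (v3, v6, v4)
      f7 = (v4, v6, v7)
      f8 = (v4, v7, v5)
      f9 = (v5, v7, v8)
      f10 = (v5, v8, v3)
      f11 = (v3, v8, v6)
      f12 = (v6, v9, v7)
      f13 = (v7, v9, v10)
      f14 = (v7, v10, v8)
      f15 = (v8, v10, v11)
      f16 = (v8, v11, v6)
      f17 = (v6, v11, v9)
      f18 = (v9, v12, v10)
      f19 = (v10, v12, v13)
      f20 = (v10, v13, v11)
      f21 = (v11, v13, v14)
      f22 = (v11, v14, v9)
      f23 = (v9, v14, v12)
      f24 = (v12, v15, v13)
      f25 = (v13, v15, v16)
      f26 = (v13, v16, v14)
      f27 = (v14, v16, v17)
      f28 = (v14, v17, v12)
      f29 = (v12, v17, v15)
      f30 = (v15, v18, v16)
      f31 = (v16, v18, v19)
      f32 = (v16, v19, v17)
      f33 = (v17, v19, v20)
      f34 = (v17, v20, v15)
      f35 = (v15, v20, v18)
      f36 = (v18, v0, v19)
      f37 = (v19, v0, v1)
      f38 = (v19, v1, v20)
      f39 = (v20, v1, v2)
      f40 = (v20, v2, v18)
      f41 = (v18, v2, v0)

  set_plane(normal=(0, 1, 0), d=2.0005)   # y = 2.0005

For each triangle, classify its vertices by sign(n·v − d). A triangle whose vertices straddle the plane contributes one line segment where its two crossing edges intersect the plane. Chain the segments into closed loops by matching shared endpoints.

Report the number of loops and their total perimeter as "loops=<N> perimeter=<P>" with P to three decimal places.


Straddling triangles (14 of 42):
  (v0,v3,v1) [-+-] → (1.88656, 2.0005, 0)–(1.80992, 2.0005, 0.0442483)  len=0.0885
  (v1,v3,v4) [-+-] → (1.80992, 2.0005, 0.0442483)–(1.59533, 2.0005, 0.168135)  len=0.2478
  (v0,v5,v3) [--+] → (1.59533, 2.0005, -0.168135)–(1.88656, 2.0005, 0)  len=0.3363
  (v3,v6,v4) [++-] → (0.696004, 2.0005, 0.296361)–(1.59533, 2.0005, 0.168135)  len=0.9084
  (v4,v6,v7) [-++] → (0.696004, 2.0005, 0.296361)–(-0.262257, 2.0005, 0.433)  len=0.9680
  (v4,v7,v5) [-+-] → (-0.262257, 2.0005, 0.433)–(-0.262257, 2.0005, 0.333052)  len=0.0999
  (v5,v7,v8) [-++] → (-0.262257, 2.0005, 0.333052)–(-0.262257, 2.0005, -0.433)  len=0.7661
  (v5,v8,v3) [-++] → (-0.262257, 2.0005, -0.433)–(1.59533, 2.0005, -0.168135)  len=1.8764
  (v6,v9,v7) [+-+] → (-1.60984, 2.0005, 0)–(-0.588557, 2.0005, 0.408004)  len=1.0998
  (v7,v9,v10) [+--] → (-0.588557, 2.0005, 0.408004)–(-0.525988, 2.0005, 0.433)  len=0.0674
  (v7,v10,v8) [+-+] → (-0.525988, 2.0005, 0.433)–(-0.525988, 2.0005, -0.397326)  len=0.8303
  (v8,v10,v11) [+--] → (-0.525988, 2.0005, -0.397326)–(-0.525988, 2.0005, -0.433)  len=0.0357
  (v8,v11,v6) [+-+] → (-0.525988, 2.0005, -0.433)–(-1.15826, 2.0005, -0.180407)  len=0.6809
  (v6,v11,v9) [+--] → (-1.15826, 2.0005, -0.180407)–(-1.60984, 2.0005, 0)  len=0.4863

Chained into 2 loop(s):
  loop 1: 8 segments, perimeter = 5.2913
  loop 2: 6 segments, perimeter = 3.2003
Total perimeter = 8.492

loops=2 perimeter=8.492


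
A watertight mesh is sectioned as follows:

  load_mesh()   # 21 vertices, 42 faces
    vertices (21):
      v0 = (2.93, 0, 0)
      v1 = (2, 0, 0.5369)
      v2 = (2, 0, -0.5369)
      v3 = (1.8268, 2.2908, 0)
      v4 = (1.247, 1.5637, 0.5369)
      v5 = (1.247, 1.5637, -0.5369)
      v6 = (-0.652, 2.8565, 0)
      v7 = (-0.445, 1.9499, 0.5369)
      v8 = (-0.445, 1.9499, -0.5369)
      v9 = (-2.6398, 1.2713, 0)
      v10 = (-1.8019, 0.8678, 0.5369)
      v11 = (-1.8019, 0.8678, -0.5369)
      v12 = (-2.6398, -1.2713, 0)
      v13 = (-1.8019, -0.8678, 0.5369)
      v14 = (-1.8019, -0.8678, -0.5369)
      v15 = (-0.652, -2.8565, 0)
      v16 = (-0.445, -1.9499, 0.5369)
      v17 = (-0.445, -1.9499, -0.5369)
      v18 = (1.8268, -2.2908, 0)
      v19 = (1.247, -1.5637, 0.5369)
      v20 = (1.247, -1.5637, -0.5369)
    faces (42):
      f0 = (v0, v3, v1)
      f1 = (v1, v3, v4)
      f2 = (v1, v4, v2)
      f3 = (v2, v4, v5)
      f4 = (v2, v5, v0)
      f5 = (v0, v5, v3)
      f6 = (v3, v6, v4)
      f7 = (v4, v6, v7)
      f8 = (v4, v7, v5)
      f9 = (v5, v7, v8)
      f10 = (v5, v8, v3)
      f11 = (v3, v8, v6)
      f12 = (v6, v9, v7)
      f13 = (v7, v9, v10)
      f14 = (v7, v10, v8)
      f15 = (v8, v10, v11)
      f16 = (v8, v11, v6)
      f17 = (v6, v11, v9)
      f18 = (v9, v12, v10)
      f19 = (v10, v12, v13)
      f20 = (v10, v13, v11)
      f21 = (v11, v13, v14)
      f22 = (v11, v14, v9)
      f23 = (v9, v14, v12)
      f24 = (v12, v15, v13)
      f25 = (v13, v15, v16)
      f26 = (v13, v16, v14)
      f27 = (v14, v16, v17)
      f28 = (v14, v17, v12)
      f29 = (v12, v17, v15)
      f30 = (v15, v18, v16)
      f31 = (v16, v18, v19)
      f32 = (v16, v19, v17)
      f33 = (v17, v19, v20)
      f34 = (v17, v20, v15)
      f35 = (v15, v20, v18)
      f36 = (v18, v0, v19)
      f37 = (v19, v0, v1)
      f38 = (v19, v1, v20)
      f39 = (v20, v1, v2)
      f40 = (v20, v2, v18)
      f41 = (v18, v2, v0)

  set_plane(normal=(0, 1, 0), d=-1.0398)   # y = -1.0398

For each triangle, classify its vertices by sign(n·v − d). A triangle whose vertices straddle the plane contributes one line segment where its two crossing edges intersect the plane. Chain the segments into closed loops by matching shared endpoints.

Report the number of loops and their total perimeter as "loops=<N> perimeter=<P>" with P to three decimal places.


Straddling triangles (14 of 42):
  (v9,v12,v10) [+-+] → (-2.6398, -1.0398, 0)–(-2.54912, -1.0398, 0.058105)  len=0.1077
  (v10,v12,v13) [+-+] → (-2.54912, -1.0398, 0.058105)–(-2.15907, -1.0398, 0.308036)  len=0.4633
  (v9,v14,v12) [++-] → (-2.15907, -1.0398, -0.308036)–(-2.6398, -1.0398, 0)  len=0.5710
  (v12,v15,v13) [--+] → (-1.70245, -1.0398, 0.490464)–(-2.15907, -1.0398, 0.308036)  len=0.4917
  (v13,v15,v16) [+--] → (-1.70245, -1.0398, 0.490464)–(-1.58622, -1.0398, 0.5369)  len=0.1252
  (v13,v16,v14) [+-+] → (-1.58622, -1.0398, 0.5369)–(-1.58622, -1.0398, -0.366219)  len=0.9031
  (v14,v16,v17) [+--] → (-1.58622, -1.0398, -0.366219)–(-1.58622, -1.0398, -0.5369)  len=0.1707
  (v14,v17,v12) [+--] → (-1.58622, -1.0398, -0.5369)–(-2.15907, -1.0398, -0.308036)  len=0.6169
  (v18,v0,v19) [-+-] → (2.42925, -1.0398, 0)–(1.81087, -1.0398, 0.357018)  len=0.7140
  (v19,v0,v1) [-++] → (1.81087, -1.0398, 0.357018)–(1.49928, -1.0398, 0.5369)  len=0.3598
  (v19,v1,v20) [-+-] → (1.49928, -1.0398, 0.5369)–(1.49928, -1.0398, -0.177135)  len=0.7140
  (v20,v1,v2) [-++] → (1.49928, -1.0398, -0.177135)–(1.49928, -1.0398, -0.5369)  len=0.3598
  (v20,v2,v18) [-+-] → (1.49928, -1.0398, -0.5369)–(1.92138, -1.0398, -0.2932)  len=0.4874
  (v18,v2,v0) [-++] → (1.92138, -1.0398, -0.2932)–(2.42925, -1.0398, 0)  len=0.5864

Chained into 2 loop(s):
  loop 1: 8 segments, perimeter = 3.4495
  loop 2: 6 segments, perimeter = 3.2215
Total perimeter = 6.671

loops=2 perimeter=6.671


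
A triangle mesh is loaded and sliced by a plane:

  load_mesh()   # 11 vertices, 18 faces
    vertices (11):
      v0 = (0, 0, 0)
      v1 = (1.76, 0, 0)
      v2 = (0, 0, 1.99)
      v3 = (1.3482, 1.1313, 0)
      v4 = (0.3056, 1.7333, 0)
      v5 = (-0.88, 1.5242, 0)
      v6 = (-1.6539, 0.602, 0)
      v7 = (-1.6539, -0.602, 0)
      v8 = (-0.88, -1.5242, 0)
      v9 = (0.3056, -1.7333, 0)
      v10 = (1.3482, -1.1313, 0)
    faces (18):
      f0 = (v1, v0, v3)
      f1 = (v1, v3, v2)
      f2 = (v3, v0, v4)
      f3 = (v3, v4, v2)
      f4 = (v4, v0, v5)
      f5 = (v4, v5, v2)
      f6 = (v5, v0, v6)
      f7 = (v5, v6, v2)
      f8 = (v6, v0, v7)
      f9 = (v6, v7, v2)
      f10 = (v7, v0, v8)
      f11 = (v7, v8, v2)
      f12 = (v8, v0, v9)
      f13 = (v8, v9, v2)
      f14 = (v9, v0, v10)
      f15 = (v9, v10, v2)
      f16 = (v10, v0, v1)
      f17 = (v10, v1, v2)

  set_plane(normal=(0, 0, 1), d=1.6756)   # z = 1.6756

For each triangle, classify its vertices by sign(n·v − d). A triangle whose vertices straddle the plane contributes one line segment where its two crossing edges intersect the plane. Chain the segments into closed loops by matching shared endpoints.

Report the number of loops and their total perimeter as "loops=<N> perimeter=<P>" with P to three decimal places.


Straddling triangles (9 of 18):
  (v1,v3,v2) [--+] → (0.213002, 0.178734, 1.6756)–(0.278062, 0, 1.6756)  len=0.1902
  (v3,v4,v2) [--+] → (0.0482817, 0.273844, 1.6756)–(0.213002, 0.178734, 1.6756)  len=0.1902
  (v4,v5,v2) [--+] → (-0.139031, 0.240808, 1.6756)–(0.0482817, 0.273844, 1.6756)  len=0.1902
  (v5,v6,v2) [--+] → (-0.2613, 0.0951099, 1.6756)–(-0.139031, 0.240808, 1.6756)  len=0.1902
  (v6,v7,v2) [--+] → (-0.2613, -0.0951099, 1.6756)–(-0.2613, 0.0951099, 1.6756)  len=0.1902
  (v7,v8,v2) [--+] → (-0.139031, -0.240808, 1.6756)–(-0.2613, -0.0951099, 1.6756)  len=0.1902
  (v8,v9,v2) [--+] → (0.0482817, -0.273844, 1.6756)–(-0.139031, -0.240808, 1.6756)  len=0.1902
  (v9,v10,v2) [--+] → (0.213002, -0.178734, 1.6756)–(0.0482817, -0.273844, 1.6756)  len=0.1902
  (v10,v1,v2) [--+] → (0.278062, 0, 1.6756)–(0.213002, -0.178734, 1.6756)  len=0.1902

Chained into 1 loop(s):
  loop 1: 9 segments, perimeter = 1.7119
Total perimeter = 1.712

loops=1 perimeter=1.712


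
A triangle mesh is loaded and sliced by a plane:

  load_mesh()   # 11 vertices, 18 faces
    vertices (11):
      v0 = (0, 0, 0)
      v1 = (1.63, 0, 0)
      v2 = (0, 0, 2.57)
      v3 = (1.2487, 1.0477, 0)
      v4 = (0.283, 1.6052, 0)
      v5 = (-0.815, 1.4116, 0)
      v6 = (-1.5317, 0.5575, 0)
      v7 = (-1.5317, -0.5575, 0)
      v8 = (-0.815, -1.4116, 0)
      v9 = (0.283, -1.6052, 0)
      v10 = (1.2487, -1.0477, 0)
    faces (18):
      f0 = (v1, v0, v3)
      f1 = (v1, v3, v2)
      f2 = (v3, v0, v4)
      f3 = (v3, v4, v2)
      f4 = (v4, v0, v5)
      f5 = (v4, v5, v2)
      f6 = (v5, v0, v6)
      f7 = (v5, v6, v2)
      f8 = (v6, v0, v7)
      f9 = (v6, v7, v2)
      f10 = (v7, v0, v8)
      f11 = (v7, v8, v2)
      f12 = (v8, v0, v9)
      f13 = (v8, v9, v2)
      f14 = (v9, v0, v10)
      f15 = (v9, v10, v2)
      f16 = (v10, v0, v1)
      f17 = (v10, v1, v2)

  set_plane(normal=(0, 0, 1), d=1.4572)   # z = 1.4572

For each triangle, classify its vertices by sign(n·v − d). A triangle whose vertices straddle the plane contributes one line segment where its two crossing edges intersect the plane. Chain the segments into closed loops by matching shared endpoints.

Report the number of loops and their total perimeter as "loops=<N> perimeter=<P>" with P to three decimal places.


Straddling triangles (9 of 18):
  (v1,v3,v2) [--+] → (0.540682, 0.45365, 1.4572)–(0.705784, 0, 1.4572)  len=0.4828
  (v3,v4,v2) [--+] → (0.122538, 0.695045, 1.4572)–(0.540682, 0.45365, 1.4572)  len=0.4828
  (v4,v5,v2) [--+] → (-0.352892, 0.611217, 1.4572)–(0.122538, 0.695045, 1.4572)  len=0.4828
  (v5,v6,v2) [--+] → (-0.66322, 0.241395, 1.4572)–(-0.352892, 0.611217, 1.4572)  len=0.4828
  (v6,v7,v2) [--+] → (-0.66322, -0.241395, 1.4572)–(-0.66322, 0.241395, 1.4572)  len=0.4828
  (v7,v8,v2) [--+] → (-0.352892, -0.611217, 1.4572)–(-0.66322, -0.241395, 1.4572)  len=0.4828
  (v8,v9,v2) [--+] → (0.122538, -0.695045, 1.4572)–(-0.352892, -0.611217, 1.4572)  len=0.4828
  (v9,v10,v2) [--+] → (0.540682, -0.45365, 1.4572)–(0.122538, -0.695045, 1.4572)  len=0.4828
  (v10,v1,v2) [--+] → (0.705784, 0, 1.4572)–(0.540682, -0.45365, 1.4572)  len=0.4828

Chained into 1 loop(s):
  loop 1: 9 segments, perimeter = 4.3450
Total perimeter = 4.345

loops=1 perimeter=4.345


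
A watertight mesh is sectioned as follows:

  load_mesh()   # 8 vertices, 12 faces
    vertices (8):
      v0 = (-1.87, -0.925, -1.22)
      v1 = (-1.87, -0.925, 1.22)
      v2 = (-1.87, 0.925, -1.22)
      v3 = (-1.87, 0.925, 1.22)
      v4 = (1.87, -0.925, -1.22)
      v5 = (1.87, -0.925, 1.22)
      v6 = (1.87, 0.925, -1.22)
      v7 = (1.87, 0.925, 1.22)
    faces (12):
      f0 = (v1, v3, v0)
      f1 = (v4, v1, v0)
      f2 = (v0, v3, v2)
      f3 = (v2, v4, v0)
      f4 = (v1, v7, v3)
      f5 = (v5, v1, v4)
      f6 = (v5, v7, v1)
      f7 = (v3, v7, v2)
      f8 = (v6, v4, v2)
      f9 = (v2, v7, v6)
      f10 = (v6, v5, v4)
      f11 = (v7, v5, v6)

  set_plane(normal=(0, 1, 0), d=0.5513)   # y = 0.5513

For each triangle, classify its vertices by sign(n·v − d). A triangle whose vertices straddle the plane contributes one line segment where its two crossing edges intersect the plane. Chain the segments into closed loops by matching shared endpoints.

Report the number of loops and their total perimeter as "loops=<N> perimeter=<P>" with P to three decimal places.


loops=1 perimeter=12.360

Straddling triangles (8 of 12):
  (v1,v3,v0) [-+-] → (-1.87, 0.5513, 1.22)–(-1.87, 0.5513, 0.72712)  len=0.4929
  (v0,v3,v2) [-++] → (-1.87, 0.5513, 0.72712)–(-1.87, 0.5513, -1.22)  len=1.9471
  (v2,v4,v0) [+--] → (-1.11452, 0.5513, -1.22)–(-1.87, 0.5513, -1.22)  len=0.7555
  (v1,v7,v3) [-++] → (1.11452, 0.5513, 1.22)–(-1.87, 0.5513, 1.22)  len=2.9845
  (v5,v7,v1) [-+-] → (1.87, 0.5513, 1.22)–(1.11452, 0.5513, 1.22)  len=0.7555
  (v6,v4,v2) [+-+] → (1.87, 0.5513, -1.22)–(-1.11452, 0.5513, -1.22)  len=2.9845
  (v6,v5,v4) [+--] → (1.87, 0.5513, -0.72712)–(1.87, 0.5513, -1.22)  len=0.4929
  (v7,v5,v6) [+-+] → (1.87, 0.5513, 1.22)–(1.87, 0.5513, -0.72712)  len=1.9471

Chained into 1 loop(s):
  loop 1: 8 segments, perimeter = 12.3600
Total perimeter = 12.360


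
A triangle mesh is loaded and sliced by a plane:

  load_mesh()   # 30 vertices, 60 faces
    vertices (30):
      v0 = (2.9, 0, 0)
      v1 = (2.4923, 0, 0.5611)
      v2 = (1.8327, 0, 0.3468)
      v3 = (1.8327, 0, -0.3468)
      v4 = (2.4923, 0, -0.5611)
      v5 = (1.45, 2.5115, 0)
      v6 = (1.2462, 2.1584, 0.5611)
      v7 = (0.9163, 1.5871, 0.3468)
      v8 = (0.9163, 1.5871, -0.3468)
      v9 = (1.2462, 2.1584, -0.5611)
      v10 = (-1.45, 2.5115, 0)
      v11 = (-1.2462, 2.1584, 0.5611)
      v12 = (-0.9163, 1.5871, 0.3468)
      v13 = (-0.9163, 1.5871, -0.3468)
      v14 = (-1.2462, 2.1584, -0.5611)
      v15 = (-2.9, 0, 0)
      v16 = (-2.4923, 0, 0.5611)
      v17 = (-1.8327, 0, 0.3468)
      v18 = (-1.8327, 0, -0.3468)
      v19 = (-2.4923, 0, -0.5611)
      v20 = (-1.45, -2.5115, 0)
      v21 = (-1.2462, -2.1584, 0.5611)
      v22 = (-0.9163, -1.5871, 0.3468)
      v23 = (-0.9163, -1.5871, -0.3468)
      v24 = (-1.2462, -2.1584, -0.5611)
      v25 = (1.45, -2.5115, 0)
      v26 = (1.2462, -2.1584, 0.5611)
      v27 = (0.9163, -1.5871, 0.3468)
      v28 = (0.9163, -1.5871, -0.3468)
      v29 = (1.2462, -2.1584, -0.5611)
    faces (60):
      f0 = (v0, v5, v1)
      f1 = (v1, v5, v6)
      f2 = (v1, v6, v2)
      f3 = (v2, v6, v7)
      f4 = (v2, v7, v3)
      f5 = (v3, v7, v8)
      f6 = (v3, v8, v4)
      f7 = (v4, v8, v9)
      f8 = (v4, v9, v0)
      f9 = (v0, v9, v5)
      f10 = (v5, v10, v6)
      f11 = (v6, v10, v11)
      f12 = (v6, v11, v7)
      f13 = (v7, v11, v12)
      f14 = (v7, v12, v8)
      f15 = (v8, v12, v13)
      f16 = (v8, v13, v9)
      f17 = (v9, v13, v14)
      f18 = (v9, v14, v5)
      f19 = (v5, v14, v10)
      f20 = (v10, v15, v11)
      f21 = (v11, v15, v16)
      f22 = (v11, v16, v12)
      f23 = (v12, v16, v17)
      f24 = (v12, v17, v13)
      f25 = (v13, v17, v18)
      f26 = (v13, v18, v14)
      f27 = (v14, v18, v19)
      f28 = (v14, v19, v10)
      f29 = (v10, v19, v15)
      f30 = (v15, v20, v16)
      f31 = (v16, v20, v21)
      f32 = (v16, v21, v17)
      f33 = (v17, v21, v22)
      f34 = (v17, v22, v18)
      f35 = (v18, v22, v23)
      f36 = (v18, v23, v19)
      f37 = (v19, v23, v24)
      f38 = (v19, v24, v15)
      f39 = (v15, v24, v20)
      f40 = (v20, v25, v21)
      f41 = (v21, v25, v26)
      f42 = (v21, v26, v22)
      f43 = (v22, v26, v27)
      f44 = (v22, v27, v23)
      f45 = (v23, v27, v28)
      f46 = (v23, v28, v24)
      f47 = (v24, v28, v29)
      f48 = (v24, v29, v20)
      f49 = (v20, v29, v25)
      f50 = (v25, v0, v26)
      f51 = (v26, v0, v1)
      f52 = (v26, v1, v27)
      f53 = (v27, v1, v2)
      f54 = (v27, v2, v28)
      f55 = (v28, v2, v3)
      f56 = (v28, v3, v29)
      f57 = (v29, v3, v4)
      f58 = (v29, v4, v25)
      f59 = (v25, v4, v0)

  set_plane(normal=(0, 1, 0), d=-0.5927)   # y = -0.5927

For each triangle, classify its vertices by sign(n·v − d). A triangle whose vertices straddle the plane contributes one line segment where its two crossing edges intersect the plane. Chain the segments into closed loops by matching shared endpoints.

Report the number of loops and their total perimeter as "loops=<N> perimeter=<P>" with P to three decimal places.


Straddling triangles (20 of 60):
  (v15,v20,v16) [+-+] → (-2.55781, -0.5927, 0)–(-2.24632, -0.5927, 0.428684)  len=0.5299
  (v16,v20,v21) [+--] → (-2.24632, -0.5927, 0.428684)–(-2.15012, -0.5927, 0.5611)  len=0.1637
  (v16,v21,v17) [+-+] → (-2.15012, -0.5927, 0.5611)–(-1.67165, -0.5927, 0.405647)  len=0.5031
  (v17,v21,v22) [+--] → (-1.67165, -0.5927, 0.405647)–(-1.49047, -0.5927, 0.3468)  len=0.1905
  (v17,v22,v18) [+-+] → (-1.49047, -0.5927, 0.3468)–(-1.49047, -0.5927, -0.0877762)  len=0.4346
  (v18,v22,v23) [+--] → (-1.49047, -0.5927, -0.0877762)–(-1.49047, -0.5927, -0.3468)  len=0.2590
  (v18,v23,v19) [+-+] → (-1.49047, -0.5927, -0.3468)–(-1.90375, -0.5927, -0.48107)  len=0.4345
  (v19,v23,v24) [+--] → (-1.90375, -0.5927, -0.48107)–(-2.15012, -0.5927, -0.5611)  len=0.2590
  (v19,v24,v15) [+-+] → (-2.15012, -0.5927, -0.5611)–(-2.44586, -0.5927, -0.154079)  len=0.5031
  (v15,v24,v20) [+--] → (-2.44586, -0.5927, -0.154079)–(-2.55781, -0.5927, 0)  len=0.1905
  (v25,v0,v26) [-+-] → (2.55781, -0.5927, 0)–(2.44586, -0.5927, 0.154079)  len=0.1905
  (v26,v0,v1) [-++] → (2.44586, -0.5927, 0.154079)–(2.15012, -0.5927, 0.5611)  len=0.5031
  (v26,v1,v27) [-+-] → (2.15012, -0.5927, 0.5611)–(1.90375, -0.5927, 0.48107)  len=0.2590
  (v27,v1,v2) [-++] → (1.90375, -0.5927, 0.48107)–(1.49047, -0.5927, 0.3468)  len=0.4345
  (v27,v2,v28) [-+-] → (1.49047, -0.5927, 0.3468)–(1.49047, -0.5927, 0.0877762)  len=0.2590
  (v28,v2,v3) [-++] → (1.49047, -0.5927, 0.0877762)–(1.49047, -0.5927, -0.3468)  len=0.4346
  (v28,v3,v29) [-+-] → (1.49047, -0.5927, -0.3468)–(1.67165, -0.5927, -0.405647)  len=0.1905
  (v29,v3,v4) [-++] → (1.67165, -0.5927, -0.405647)–(2.15012, -0.5927, -0.5611)  len=0.5031
  (v29,v4,v25) [-+-] → (2.15012, -0.5927, -0.5611)–(2.24632, -0.5927, -0.428684)  len=0.1637
  (v25,v4,v0) [-++] → (2.24632, -0.5927, -0.428684)–(2.55781, -0.5927, 0)  len=0.5299

Chained into 2 loop(s):
  loop 1: 10 segments, perimeter = 3.4679
  loop 2: 10 segments, perimeter = 3.4679
Total perimeter = 6.936

loops=2 perimeter=6.936


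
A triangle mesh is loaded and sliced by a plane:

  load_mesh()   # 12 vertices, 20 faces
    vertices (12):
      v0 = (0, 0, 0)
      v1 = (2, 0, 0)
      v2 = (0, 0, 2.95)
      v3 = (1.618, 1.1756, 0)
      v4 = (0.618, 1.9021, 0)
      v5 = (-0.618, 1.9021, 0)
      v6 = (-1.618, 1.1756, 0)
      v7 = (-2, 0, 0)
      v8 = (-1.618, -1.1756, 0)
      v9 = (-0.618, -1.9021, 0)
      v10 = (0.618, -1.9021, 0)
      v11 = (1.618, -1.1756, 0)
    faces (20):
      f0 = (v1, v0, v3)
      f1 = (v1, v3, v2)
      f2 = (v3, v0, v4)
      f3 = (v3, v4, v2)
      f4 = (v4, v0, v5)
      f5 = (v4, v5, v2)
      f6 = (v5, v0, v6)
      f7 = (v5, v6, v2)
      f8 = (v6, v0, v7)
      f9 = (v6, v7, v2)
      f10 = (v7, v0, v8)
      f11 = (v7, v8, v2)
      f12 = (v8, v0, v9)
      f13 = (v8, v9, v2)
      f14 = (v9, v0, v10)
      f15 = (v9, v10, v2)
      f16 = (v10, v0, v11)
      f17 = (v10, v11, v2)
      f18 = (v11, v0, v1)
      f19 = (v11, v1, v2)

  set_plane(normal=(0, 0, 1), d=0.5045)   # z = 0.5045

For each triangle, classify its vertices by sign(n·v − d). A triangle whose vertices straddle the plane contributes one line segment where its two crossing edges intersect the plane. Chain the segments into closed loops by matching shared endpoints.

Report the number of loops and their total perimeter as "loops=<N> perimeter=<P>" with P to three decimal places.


Straddling triangles (10 of 20):
  (v1,v3,v2) [--+] → (1.34129, 0.974552, 0.5045)–(1.65797, 0, 0.5045)  len=1.0247
  (v3,v4,v2) [--+] → (0.512312, 1.57681, 0.5045)–(1.34129, 0.974552, 0.5045)  len=1.0247
  (v4,v5,v2) [--+] → (-0.512312, 1.57681, 0.5045)–(0.512312, 1.57681, 0.5045)  len=1.0246
  (v5,v6,v2) [--+] → (-1.34129, 0.974552, 0.5045)–(-0.512312, 1.57681, 0.5045)  len=1.0247
  (v6,v7,v2) [--+] → (-1.65797, 0, 0.5045)–(-1.34129, 0.974552, 0.5045)  len=1.0247
  (v7,v8,v2) [--+] → (-1.34129, -0.974552, 0.5045)–(-1.65797, 0, 0.5045)  len=1.0247
  (v8,v9,v2) [--+] → (-0.512312, -1.57681, 0.5045)–(-1.34129, -0.974552, 0.5045)  len=1.0247
  (v9,v10,v2) [--+] → (0.512312, -1.57681, 0.5045)–(-0.512312, -1.57681, 0.5045)  len=1.0246
  (v10,v11,v2) [--+] → (1.34129, -0.974552, 0.5045)–(0.512312, -1.57681, 0.5045)  len=1.0247
  (v11,v1,v2) [--+] → (1.65797, 0, 0.5045)–(1.34129, -0.974552, 0.5045)  len=1.0247

Chained into 1 loop(s):
  loop 1: 10 segments, perimeter = 10.2467
Total perimeter = 10.247

loops=1 perimeter=10.247


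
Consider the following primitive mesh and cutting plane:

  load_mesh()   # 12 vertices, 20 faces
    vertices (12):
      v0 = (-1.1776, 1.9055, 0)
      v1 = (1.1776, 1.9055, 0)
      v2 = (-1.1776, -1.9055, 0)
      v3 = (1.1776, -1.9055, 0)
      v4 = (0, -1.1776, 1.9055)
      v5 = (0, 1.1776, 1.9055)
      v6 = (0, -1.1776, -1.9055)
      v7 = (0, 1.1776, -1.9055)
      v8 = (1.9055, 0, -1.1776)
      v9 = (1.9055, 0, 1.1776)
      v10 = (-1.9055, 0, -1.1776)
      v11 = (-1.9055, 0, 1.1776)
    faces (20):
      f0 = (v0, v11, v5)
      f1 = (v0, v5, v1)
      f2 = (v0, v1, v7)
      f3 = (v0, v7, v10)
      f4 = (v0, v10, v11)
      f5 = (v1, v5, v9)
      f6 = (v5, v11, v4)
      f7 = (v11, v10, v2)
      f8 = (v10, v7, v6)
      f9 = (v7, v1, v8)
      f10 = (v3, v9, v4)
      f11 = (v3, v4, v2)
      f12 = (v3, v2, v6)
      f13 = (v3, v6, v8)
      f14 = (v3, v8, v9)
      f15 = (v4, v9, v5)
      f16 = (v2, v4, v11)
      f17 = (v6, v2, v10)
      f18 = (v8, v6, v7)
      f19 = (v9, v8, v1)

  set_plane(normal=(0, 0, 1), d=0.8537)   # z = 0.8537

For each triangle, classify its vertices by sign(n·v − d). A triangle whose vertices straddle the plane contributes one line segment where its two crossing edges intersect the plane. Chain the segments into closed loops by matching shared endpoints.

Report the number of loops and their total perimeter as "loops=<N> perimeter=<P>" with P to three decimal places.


loops=1 perimeter=10.814

Straddling triangles (10 of 20):
  (v0,v11,v5) [-++] → (-1.70529, 0.52411, 0.8537)–(-0.650013, 1.57939, 0.8537)  len=1.4924
  (v0,v5,v1) [-+-] → (-0.650013, 1.57939, 0.8537)–(0.650013, 1.57939, 0.8537)  len=1.3000
  (v0,v10,v11) [--+] → (-1.9055, 0, 0.8537)–(-1.70529, 0.52411, 0.8537)  len=0.5610
  (v1,v5,v9) [-++] → (0.650013, 1.57939, 0.8537)–(1.70529, 0.52411, 0.8537)  len=1.4924
  (v11,v10,v2) [+--] → (-1.9055, 0, 0.8537)–(-1.70529, -0.52411, 0.8537)  len=0.5610
  (v3,v9,v4) [-++] → (1.70529, -0.52411, 0.8537)–(0.650013, -1.57939, 0.8537)  len=1.4924
  (v3,v4,v2) [-+-] → (0.650013, -1.57939, 0.8537)–(-0.650013, -1.57939, 0.8537)  len=1.3000
  (v3,v8,v9) [--+] → (1.9055, 0, 0.8537)–(1.70529, -0.52411, 0.8537)  len=0.5610
  (v2,v4,v11) [-++] → (-0.650013, -1.57939, 0.8537)–(-1.70529, -0.52411, 0.8537)  len=1.4924
  (v9,v8,v1) [+--] → (1.9055, 0, 0.8537)–(1.70529, 0.52411, 0.8537)  len=0.5610

Chained into 1 loop(s):
  loop 1: 10 segments, perimeter = 10.8138
Total perimeter = 10.814


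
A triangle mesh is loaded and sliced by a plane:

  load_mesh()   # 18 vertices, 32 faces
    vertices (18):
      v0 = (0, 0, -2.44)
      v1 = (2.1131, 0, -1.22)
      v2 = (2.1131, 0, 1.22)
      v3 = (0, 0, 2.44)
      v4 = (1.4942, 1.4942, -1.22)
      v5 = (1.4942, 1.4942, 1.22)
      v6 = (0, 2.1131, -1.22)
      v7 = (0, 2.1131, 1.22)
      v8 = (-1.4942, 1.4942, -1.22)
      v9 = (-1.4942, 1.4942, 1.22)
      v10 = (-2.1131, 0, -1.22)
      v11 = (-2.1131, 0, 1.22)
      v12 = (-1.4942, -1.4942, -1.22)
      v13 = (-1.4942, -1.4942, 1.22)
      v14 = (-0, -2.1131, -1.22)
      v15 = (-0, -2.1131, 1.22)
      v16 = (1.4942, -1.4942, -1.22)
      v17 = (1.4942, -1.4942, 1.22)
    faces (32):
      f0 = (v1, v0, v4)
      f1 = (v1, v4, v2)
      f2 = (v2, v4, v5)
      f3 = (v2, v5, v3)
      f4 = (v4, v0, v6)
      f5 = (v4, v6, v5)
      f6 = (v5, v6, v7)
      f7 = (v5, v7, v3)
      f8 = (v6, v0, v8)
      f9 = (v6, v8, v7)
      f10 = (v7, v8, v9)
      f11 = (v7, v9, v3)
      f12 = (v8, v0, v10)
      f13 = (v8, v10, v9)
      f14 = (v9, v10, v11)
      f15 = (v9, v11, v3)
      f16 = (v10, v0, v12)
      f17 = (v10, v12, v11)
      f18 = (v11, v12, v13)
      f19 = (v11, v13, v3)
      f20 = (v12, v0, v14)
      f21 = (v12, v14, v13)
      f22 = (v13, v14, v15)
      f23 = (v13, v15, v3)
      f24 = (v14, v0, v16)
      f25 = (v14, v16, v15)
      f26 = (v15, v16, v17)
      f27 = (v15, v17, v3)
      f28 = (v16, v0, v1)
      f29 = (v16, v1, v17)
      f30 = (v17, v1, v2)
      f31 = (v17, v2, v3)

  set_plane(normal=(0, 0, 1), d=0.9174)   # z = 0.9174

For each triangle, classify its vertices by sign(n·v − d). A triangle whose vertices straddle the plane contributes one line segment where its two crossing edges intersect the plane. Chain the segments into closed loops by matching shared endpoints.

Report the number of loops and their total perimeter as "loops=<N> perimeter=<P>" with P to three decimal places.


Straddling triangles (16 of 32):
  (v1,v4,v2) [--+] → (2.03635, 0.185305, 0.9174)–(2.1131, 0, 0.9174)  len=0.2006
  (v2,v4,v5) [+-+] → (2.03635, 0.185305, 0.9174)–(1.4942, 1.4942, 0.9174)  len=1.4167
  (v4,v6,v5) [--+] → (1.30889, 1.57095, 0.9174)–(1.4942, 1.4942, 0.9174)  len=0.2006
  (v5,v6,v7) [+-+] → (1.30889, 1.57095, 0.9174)–(0, 2.1131, 0.9174)  len=1.4167
  (v6,v8,v7) [--+] → (-0.185305, 2.03635, 0.9174)–(0, 2.1131, 0.9174)  len=0.2006
  (v7,v8,v9) [+-+] → (-0.185305, 2.03635, 0.9174)–(-1.4942, 1.4942, 0.9174)  len=1.4167
  (v8,v10,v9) [--+] → (-1.57095, 1.30889, 0.9174)–(-1.4942, 1.4942, 0.9174)  len=0.2006
  (v9,v10,v11) [+-+] → (-1.57095, 1.30889, 0.9174)–(-2.1131, 0, 0.9174)  len=1.4167
  (v10,v12,v11) [--+] → (-2.03635, -0.185305, 0.9174)–(-2.1131, 0, 0.9174)  len=0.2006
  (v11,v12,v13) [+-+] → (-2.03635, -0.185305, 0.9174)–(-1.4942, -1.4942, 0.9174)  len=1.4167
  (v12,v14,v13) [--+] → (-1.30889, -1.57095, 0.9174)–(-1.4942, -1.4942, 0.9174)  len=0.2006
  (v13,v14,v15) [+-+] → (-1.30889, -1.57095, 0.9174)–(0, -2.1131, 0.9174)  len=1.4167
  (v14,v16,v15) [--+] → (0.185305, -2.03635, 0.9174)–(0, -2.1131, 0.9174)  len=0.2006
  (v15,v16,v17) [+-+] → (0.185305, -2.03635, 0.9174)–(1.4942, -1.4942, 0.9174)  len=1.4167
  (v16,v1,v17) [--+] → (1.57095, -1.30889, 0.9174)–(1.4942, -1.4942, 0.9174)  len=0.2006
  (v17,v1,v2) [+-+] → (1.57095, -1.30889, 0.9174)–(2.1131, 0, 0.9174)  len=1.4167

Chained into 1 loop(s):
  loop 1: 16 segments, perimeter = 12.9384
Total perimeter = 12.938

loops=1 perimeter=12.938
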